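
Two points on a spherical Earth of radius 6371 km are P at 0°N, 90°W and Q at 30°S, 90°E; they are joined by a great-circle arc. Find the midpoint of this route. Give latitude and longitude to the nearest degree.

≈ 75°S, 90°W

The haversine formula gives a central angle δ ≈ 2.618 rad (150.0°) between the endpoints.
Interpolate at f = 1/2 with slerp weights a = sin((1−f)δ)/sin δ ≈ 1.932, b = sin(fδ)/sin δ ≈ 1.932.
p = a·p₁ + b·p₂ ≈ (0.000, -0.259, -0.966); φ = arcsin(p_z) ≈ -75.00°, λ = atan2(p_y, p_x) ≈ -90.00°.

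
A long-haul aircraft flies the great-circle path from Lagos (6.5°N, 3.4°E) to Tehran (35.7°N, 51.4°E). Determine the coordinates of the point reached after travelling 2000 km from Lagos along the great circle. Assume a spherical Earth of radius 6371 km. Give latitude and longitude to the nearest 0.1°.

From cos δ = sin φ₁ sin φ₂ + cos φ₁ cos φ₂ cos Δλ, the central angle is δ ≈ 0.920 rad (52.7°). The total great-circle distance is δ·R ≈ 0.920 × 6371 ≈ 5860 km, so the target fraction is f = 2000/5860 ≈ 0.341.
Interpolate at f ≈ 0.341 with slerp weights a = sin((1−f)δ)/sin δ ≈ 0.716, b = sin(fδ)/sin δ ≈ 0.388.
p = a·p₁ + b·p₂ ≈ (0.907, 0.289, 0.308); φ = arcsin(p_z) ≈ 17.91°, λ = atan2(p_y, p_x) ≈ 17.65°.

≈ 17.9°N, 17.7°E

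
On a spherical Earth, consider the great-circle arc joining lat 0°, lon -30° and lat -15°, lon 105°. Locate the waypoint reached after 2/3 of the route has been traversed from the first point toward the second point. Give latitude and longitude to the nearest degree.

≈ lat -21°, lon 59°

The haversine formula gives a central angle δ ≈ 2.323 rad (133.1°) between the endpoints.
Interpolate at f = 2/3 with slerp weights a = sin((1−f)δ)/sin δ ≈ 0.957, b = sin(fδ)/sin δ ≈ 1.369.
p = a·p₁ + b·p₂ ≈ (0.487, 0.798, -0.354); φ = arcsin(p_z) ≈ -20.75°, λ = atan2(p_y, p_x) ≈ 58.63°.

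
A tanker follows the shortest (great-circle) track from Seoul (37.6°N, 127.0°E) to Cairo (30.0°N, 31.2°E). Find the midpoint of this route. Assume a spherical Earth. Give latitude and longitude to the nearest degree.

Write both endpoints as unit vectors p₁, p₂ with components (cos φ cos λ, cos φ sin λ, sin φ).
The central angle between the endpoints is δ = arccos(p₁·p₂) ≈ 1.333 rad (76.4°).
Interpolate at f = 1/2 with slerp weights a = sin((1−f)δ)/sin δ ≈ 0.636, b = sin(fδ)/sin δ ≈ 0.636.
p = a·p₁ + b·p₂ ≈ (0.168, 0.688, 0.706); φ = arcsin(p_z) ≈ 44.92°, λ = atan2(p_y, p_x) ≈ 76.28°.

≈ 45°N, 76°E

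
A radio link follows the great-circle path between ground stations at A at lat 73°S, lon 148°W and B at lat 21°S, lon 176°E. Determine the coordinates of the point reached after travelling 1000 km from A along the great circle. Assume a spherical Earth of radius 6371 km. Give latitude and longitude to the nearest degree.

The haversine formula gives a central angle δ ≈ 0.972 rad (55.7°) between the endpoints. The total great-circle distance is δ·R ≈ 0.972 × 6371 ≈ 6194 km, so the target fraction is f = 1000/6194 ≈ 0.161.
Interpolate at f ≈ 0.161 with slerp weights a = sin((1−f)δ)/sin δ ≈ 0.881, b = sin(fδ)/sin δ ≈ 0.189.
p = a·p₁ + b·p₂ ≈ (-0.395, -0.124, -0.910); φ = arcsin(p_z) ≈ -65.56°, λ = atan2(p_y, p_x) ≈ -162.53°.

≈ lat 66°S, lon 163°W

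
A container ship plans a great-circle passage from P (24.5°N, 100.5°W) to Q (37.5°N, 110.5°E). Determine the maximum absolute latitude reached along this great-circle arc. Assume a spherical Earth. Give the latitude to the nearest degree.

The great circle lies in the plane with unit normal n̂ = (p₁ × p₂)/|p₁ × p₂|.
Here n̂_z ≈ -0.400; the vertex latitude is φ_max = arccos|n̂_z| ≈ 66.4°.

≈ 66°N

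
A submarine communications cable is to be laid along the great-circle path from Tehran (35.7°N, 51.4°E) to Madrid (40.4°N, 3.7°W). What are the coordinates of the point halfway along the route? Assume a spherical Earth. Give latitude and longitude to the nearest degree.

≈ (41°N, 25°E)

From cos δ = sin φ₁ sin φ₂ + cos φ₁ cos φ₂ cos Δλ, the central angle is δ ≈ 0.749 rad (42.9°).
Interpolate at f = 1/2 with slerp weights a = sin((1−f)δ)/sin δ ≈ 0.537, b = sin(fδ)/sin δ ≈ 0.537.
p = a·p₁ + b·p₂ ≈ (0.681, 0.315, 0.662); φ = arcsin(p_z) ≈ 41.43°, λ = atan2(p_y, p_x) ≈ 24.81°.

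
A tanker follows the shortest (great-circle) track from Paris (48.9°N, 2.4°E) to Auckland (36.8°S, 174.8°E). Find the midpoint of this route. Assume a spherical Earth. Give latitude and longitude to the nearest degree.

≈ (42°N, 145°E)

Convert each endpoint to a unit vector on the sphere (x = cos φ cos λ, y = cos φ sin λ, z = sin φ).
The central angle between the endpoints is δ = arccos(p₁·p₂) ≈ 2.909 rad (166.7°).
Interpolate at f = 1/2 with slerp weights a = sin((1−f)δ)/sin δ ≈ 4.316, b = sin(fδ)/sin δ ≈ 4.316.
p = a·p₁ + b·p₂ ≈ (-0.607, 0.432, 0.667); φ = arcsin(p_z) ≈ 41.84°, λ = atan2(p_y, p_x) ≈ 144.56°.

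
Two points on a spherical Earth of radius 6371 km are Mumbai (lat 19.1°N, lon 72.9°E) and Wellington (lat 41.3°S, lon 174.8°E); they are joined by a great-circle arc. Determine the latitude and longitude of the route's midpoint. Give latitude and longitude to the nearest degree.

≈ lat 17°S, lon 116°E

Convert each endpoint to a unit vector on the sphere (x = cos φ cos λ, y = cos φ sin λ, z = sin φ).
The central angle between the endpoints is δ = arccos(p₁·p₂) ≈ 1.942 rad (111.2°).
Interpolate at f = 1/2 with slerp weights a = sin((1−f)δ)/sin δ ≈ 0.886, b = sin(fδ)/sin δ ≈ 0.886.
p = a·p₁ + b·p₂ ≈ (-0.416, 0.860, -0.295); φ = arcsin(p_z) ≈ -17.14°, λ = atan2(p_y, p_x) ≈ 115.84°.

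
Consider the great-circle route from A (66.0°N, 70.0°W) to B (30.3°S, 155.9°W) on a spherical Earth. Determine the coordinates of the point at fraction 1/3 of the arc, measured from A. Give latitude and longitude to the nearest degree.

Write both endpoints as unit vectors p₁, p₂ with components (cos φ cos λ, cos φ sin λ, sin φ).
The central angle between the endpoints is δ = arccos(p₁·p₂) ≈ 2.022 rad (115.8°).
Interpolate at f = 1/3 with slerp weights a = sin((1−f)δ)/sin δ ≈ 1.084, b = sin(fδ)/sin δ ≈ 0.693.
p = a·p₁ + b·p₂ ≈ (-0.396, -0.659, 0.640); φ = arcsin(p_z) ≈ 39.80°, λ = atan2(p_y, p_x) ≈ -121.00°.

≈ (40°N, 121°W)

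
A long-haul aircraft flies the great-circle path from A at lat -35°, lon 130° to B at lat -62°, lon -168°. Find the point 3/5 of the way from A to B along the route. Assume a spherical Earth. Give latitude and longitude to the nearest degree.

From cos δ = sin φ₁ sin φ₂ + cos φ₁ cos φ₂ cos Δλ, the central angle is δ ≈ 0.813 rad (46.6°).
Interpolate at f = 3/5 with slerp weights a = sin((1−f)δ)/sin δ ≈ 0.440, b = sin(fδ)/sin δ ≈ 0.645.
p = a·p₁ + b·p₂ ≈ (-0.528, 0.213, -0.822); φ = arcsin(p_z) ≈ -55.30°, λ = atan2(p_y, p_x) ≈ 158.02°.

≈ lat -55°, lon 158°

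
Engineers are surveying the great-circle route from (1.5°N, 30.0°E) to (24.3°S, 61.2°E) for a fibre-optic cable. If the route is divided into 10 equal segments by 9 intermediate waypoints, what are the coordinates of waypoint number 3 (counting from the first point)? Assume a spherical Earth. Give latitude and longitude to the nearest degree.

≈ (7°S, 39°E)

From cos δ = sin φ₁ sin φ₂ + cos φ₁ cos φ₂ cos Δλ, the central angle is δ ≈ 0.694 rad (39.8°).
Interpolate at f = 3/10 with slerp weights a = sin((1−f)δ)/sin δ ≈ 0.730, b = sin(fδ)/sin δ ≈ 0.323.
p = a·p₁ + b·p₂ ≈ (0.774, 0.623, -0.114); φ = arcsin(p_z) ≈ -6.54°, λ = atan2(p_y, p_x) ≈ 38.83°.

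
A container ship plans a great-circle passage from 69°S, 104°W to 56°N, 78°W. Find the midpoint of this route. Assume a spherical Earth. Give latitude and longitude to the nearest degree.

≈ 7°S, 88°W

Write both endpoints as unit vectors p₁, p₂ with components (cos φ cos λ, cos φ sin λ, sin φ).
The central angle between the endpoints is δ = arccos(p₁·p₂) ≈ 2.207 rad (126.4°).
Interpolate at f = 1/2 with slerp weights a = sin((1−f)δ)/sin δ ≈ 1.110, b = sin(fδ)/sin δ ≈ 1.110.
p = a·p₁ + b·p₂ ≈ (0.033, -0.993, -0.116); φ = arcsin(p_z) ≈ -6.66°, λ = atan2(p_y, p_x) ≈ -88.11°.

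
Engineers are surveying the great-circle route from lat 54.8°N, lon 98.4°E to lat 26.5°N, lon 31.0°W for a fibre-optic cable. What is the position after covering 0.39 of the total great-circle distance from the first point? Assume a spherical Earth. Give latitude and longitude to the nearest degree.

The haversine formula gives a central angle δ ≈ 1.534 rad (87.9°) between the endpoints.
Interpolate at f = 0.39 with slerp weights a = sin((1−f)δ)/sin δ ≈ 0.805, b = sin(fδ)/sin δ ≈ 0.563.
p = a·p₁ + b·p₂ ≈ (0.364, 0.200, 0.910); φ = arcsin(p_z) ≈ 65.45°, λ = atan2(p_y, p_x) ≈ 28.71°.

≈ lat 65°N, lon 29°E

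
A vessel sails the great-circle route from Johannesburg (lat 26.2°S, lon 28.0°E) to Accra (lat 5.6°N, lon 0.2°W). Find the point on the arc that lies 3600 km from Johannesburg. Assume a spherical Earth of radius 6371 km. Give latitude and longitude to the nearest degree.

Write both endpoints as unit vectors p₁, p₂ with components (cos φ cos λ, cos φ sin λ, sin φ).
The central angle between the endpoints is δ = arccos(p₁·p₂) ≈ 0.732 rad (41.9°). The total great-circle distance is δ·R ≈ 0.732 × 6371 ≈ 4663 km, so the target fraction is f = 3600/4663 ≈ 0.772.
Interpolate at f ≈ 0.772 with slerp weights a = sin((1−f)δ)/sin δ ≈ 0.249, b = sin(fδ)/sin δ ≈ 0.801.
p = a·p₁ + b·p₂ ≈ (0.994, 0.102, -0.032); φ = arcsin(p_z) ≈ -1.81°, λ = atan2(p_y, p_x) ≈ 5.85°.

≈ lat 2°S, lon 6°E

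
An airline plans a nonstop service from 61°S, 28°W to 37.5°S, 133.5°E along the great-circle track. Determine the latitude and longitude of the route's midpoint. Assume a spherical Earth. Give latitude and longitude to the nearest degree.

≈ 76°S, 109°E

The haversine formula gives a central angle δ ≈ 1.402 rad (80.3°) between the endpoints.
Interpolate at f = 1/2 with slerp weights a = sin((1−f)δ)/sin δ ≈ 0.654, b = sin(fδ)/sin δ ≈ 0.654.
p = a·p₁ + b·p₂ ≈ (-0.077, 0.228, -0.971); φ = arcsin(p_z) ≈ -76.09°, λ = atan2(p_y, p_x) ≈ 108.74°.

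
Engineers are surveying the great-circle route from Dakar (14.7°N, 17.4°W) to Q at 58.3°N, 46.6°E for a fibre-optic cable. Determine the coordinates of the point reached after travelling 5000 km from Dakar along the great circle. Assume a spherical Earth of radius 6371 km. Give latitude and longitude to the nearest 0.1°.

From cos δ = sin φ₁ sin φ₂ + cos φ₁ cos φ₂ cos Δλ, the central angle is δ ≈ 1.117 rad (64.0°). The total great-circle distance is δ·R ≈ 1.117 × 6371 ≈ 7114 km, so the target fraction is f = 5000/7114 ≈ 0.703.
Interpolate at f ≈ 0.703 with slerp weights a = sin((1−f)δ)/sin δ ≈ 0.363, b = sin(fδ)/sin δ ≈ 0.786.
p = a·p₁ + b·p₂ ≈ (0.619, 0.195, 0.761); φ = arcsin(p_z) ≈ 49.56°, λ = atan2(p_y, p_x) ≈ 17.53°.

≈ 49.6°N, 17.5°E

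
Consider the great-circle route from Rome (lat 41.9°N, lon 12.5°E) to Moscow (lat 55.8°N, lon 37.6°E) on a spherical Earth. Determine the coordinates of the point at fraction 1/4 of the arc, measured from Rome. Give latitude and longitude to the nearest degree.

The haversine formula gives a central angle δ ≈ 0.373 rad (21.4°) between the endpoints.
Interpolate at f = 1/4 with slerp weights a = sin((1−f)δ)/sin δ ≈ 0.758, b = sin(fδ)/sin δ ≈ 0.256.
p = a·p₁ + b·p₂ ≈ (0.664, 0.210, 0.717); φ = arcsin(p_z) ≈ 45.84°, λ = atan2(p_y, p_x) ≈ 17.52°.

≈ lat 46°N, lon 18°E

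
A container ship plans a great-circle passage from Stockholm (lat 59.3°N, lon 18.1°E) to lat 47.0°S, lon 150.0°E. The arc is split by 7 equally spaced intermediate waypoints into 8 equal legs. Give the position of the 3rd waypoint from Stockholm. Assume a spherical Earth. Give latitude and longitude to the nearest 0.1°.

≈ lat 29.7°N, lon 90.7°E

Write both endpoints as unit vectors p₁, p₂ with components (cos φ cos λ, cos φ sin λ, sin φ).
The central angle between the endpoints is δ = arccos(p₁·p₂) ≈ 2.609 rad (149.5°).
Interpolate at f = 3/8 with slerp weights a = sin((1−f)δ)/sin δ ≈ 1.965, b = sin(fδ)/sin δ ≈ 1.633.
p = a·p₁ + b·p₂ ≈ (-0.011, 0.869, 0.495); φ = arcsin(p_z) ≈ 29.69°, λ = atan2(p_y, p_x) ≈ 90.72°.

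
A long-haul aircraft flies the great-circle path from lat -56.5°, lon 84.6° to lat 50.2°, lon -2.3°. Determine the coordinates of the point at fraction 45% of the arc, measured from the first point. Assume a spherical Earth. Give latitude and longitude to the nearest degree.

From cos δ = sin φ₁ sin φ₂ + cos φ₁ cos φ₂ cos Δλ, the central angle is δ ≈ 2.242 rad (128.4°).
Interpolate at f = 0.45 with slerp weights a = sin((1−f)δ)/sin δ ≈ 1.204, b = sin(fδ)/sin δ ≈ 1.080.
p = a·p₁ + b·p₂ ≈ (0.753, 0.634, -0.174); φ = arcsin(p_z) ≈ -10.05°, λ = atan2(p_y, p_x) ≈ 40.08°.

≈ lat -10°, lon 40°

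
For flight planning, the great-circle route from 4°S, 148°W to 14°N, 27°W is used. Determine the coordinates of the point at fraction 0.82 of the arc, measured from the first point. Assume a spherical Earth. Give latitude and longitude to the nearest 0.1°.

Convert each endpoint to a unit vector on the sphere (x = cos φ cos λ, y = cos φ sin λ, z = sin φ).
The central angle between the endpoints is δ = arccos(p₁·p₂) ≈ 2.112 rad (121.0°).
Interpolate at f = 0.82 with slerp weights a = sin((1−f)δ)/sin δ ≈ 0.433, b = sin(fδ)/sin δ ≈ 1.152.
p = a·p₁ + b·p₂ ≈ (0.629, -0.736, 0.248); φ = arcsin(p_z) ≈ 14.38°, λ = atan2(p_y, p_x) ≈ -49.48°.

≈ 14.4°N, 49.5°W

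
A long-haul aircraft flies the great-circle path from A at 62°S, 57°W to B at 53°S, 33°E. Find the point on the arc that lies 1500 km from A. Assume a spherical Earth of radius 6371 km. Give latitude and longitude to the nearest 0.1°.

Write both endpoints as unit vectors p₁, p₂ with components (cos φ cos λ, cos φ sin λ, sin φ).
The central angle between the endpoints is δ = arccos(p₁·p₂) ≈ 0.788 rad (45.2°). The total great-circle distance is δ·R ≈ 0.788 × 6371 ≈ 5021 km, so the target fraction is f = 1500/5021 ≈ 0.299.
Interpolate at f ≈ 0.299 with slerp weights a = sin((1−f)δ)/sin δ ≈ 0.740, b = sin(fδ)/sin δ ≈ 0.329.
p = a·p₁ + b·p₂ ≈ (0.355, -0.184, -0.916); φ = arcsin(p_z) ≈ -66.42°, λ = atan2(p_y, p_x) ≈ -27.33°.

≈ 66.4°S, 27.3°W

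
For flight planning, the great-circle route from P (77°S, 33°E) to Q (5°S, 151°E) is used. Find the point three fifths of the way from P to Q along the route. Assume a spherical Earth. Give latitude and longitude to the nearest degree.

≈ (41°S, 142°E)

From cos δ = sin φ₁ sin φ₂ + cos φ₁ cos φ₂ cos Δλ, the central angle is δ ≈ 1.591 rad (91.2°).
Interpolate at f = 3/5 with slerp weights a = sin((1−f)δ)/sin δ ≈ 0.594, b = sin(fδ)/sin δ ≈ 0.816.
p = a·p₁ + b·p₂ ≈ (-0.599, 0.467, -0.650); φ = arcsin(p_z) ≈ -40.57°, λ = atan2(p_y, p_x) ≈ 142.06°.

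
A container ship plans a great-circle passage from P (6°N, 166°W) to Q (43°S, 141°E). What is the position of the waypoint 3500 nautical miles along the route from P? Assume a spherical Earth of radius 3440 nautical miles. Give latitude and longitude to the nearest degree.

≈ (37°S, 152°E)

From cos δ = sin φ₁ sin φ₂ + cos φ₁ cos φ₂ cos Δλ, the central angle is δ ≈ 1.196 rad (68.5°). The total great-circle distance is δ·R ≈ 1.196 × 3440 ≈ 4113 nmi, so the target fraction is f = 3500/4113 ≈ 0.851.
Interpolate at f ≈ 0.851 with slerp weights a = sin((1−f)δ)/sin δ ≈ 0.190, b = sin(fδ)/sin δ ≈ 0.914.
p = a·p₁ + b·p₂ ≈ (-0.704, 0.375, -0.604); φ = arcsin(p_z) ≈ -37.13°, λ = atan2(p_y, p_x) ≈ 151.94°.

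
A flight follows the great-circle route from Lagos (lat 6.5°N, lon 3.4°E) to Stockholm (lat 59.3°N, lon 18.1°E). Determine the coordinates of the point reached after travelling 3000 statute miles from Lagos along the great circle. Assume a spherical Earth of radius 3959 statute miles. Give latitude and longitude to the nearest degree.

≈ lat 49°N, lon 13°E

Convert each endpoint to a unit vector on the sphere (x = cos φ cos λ, y = cos φ sin λ, z = sin φ).
The central angle between the endpoints is δ = arccos(p₁·p₂) ≈ 0.942 rad (54.0°). The total great-circle distance is δ·R ≈ 0.942 × 3959 ≈ 3730 mi, so the target fraction is f = 3000/3730 ≈ 0.804.
Interpolate at f ≈ 0.804 with slerp weights a = sin((1−f)δ)/sin δ ≈ 0.227, b = sin(fδ)/sin δ ≈ 0.850.
p = a·p₁ + b·p₂ ≈ (0.637, 0.148, 0.756); φ = arcsin(p_z) ≈ 49.14°, λ = atan2(p_y, p_x) ≈ 13.09°.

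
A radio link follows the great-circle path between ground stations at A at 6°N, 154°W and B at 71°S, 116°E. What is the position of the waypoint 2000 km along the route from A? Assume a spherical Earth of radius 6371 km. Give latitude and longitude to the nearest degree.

≈ 11°S, 160°W

Write both endpoints as unit vectors p₁, p₂ with components (cos φ cos λ, cos φ sin λ, sin φ).
The central angle between the endpoints is δ = arccos(p₁·p₂) ≈ 1.670 rad (95.7°). The total great-circle distance is δ·R ≈ 1.670 × 6371 ≈ 10638 km, so the target fraction is f = 2000/10638 ≈ 0.188.
Interpolate at f ≈ 0.188 with slerp weights a = sin((1−f)δ)/sin δ ≈ 0.982, b = sin(fδ)/sin δ ≈ 0.310.
p = a·p₁ + b·p₂ ≈ (-0.922, -0.337, -0.191); φ = arcsin(p_z) ≈ -11.00°, λ = atan2(p_y, p_x) ≈ -159.91°.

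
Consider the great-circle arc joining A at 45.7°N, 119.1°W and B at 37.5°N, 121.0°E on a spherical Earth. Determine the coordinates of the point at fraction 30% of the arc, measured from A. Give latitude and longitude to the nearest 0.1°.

≈ 59.1°N, 153.0°W

The haversine formula gives a central angle δ ≈ 1.411 rad (80.8°) between the endpoints.
Interpolate at f = 0.30 with slerp weights a = sin((1−f)δ)/sin δ ≈ 0.845, b = sin(fδ)/sin δ ≈ 0.416.
p = a·p₁ + b·p₂ ≈ (-0.457, -0.233, 0.858); φ = arcsin(p_z) ≈ 59.13°, λ = atan2(p_y, p_x) ≈ -152.99°.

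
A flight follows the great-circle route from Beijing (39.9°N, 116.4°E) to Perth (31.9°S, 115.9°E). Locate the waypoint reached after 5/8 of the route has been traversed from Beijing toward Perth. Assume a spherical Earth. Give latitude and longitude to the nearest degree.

≈ 5°S, 116°E

The haversine formula gives a central angle δ ≈ 1.253 rad (71.8°) between the endpoints.
Interpolate at f = 5/8 with slerp weights a = sin((1−f)δ)/sin δ ≈ 0.477, b = sin(fδ)/sin δ ≈ 0.743.
p = a·p₁ + b·p₂ ≈ (-0.438, 0.895, -0.087); φ = arcsin(p_z) ≈ -4.97°, λ = atan2(p_y, p_x) ≈ 116.08°.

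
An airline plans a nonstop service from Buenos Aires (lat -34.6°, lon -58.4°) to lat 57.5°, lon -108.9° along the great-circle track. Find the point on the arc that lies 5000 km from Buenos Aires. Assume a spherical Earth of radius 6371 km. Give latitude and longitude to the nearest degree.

Convert each endpoint to a unit vector on the sphere (x = cos φ cos λ, y = cos φ sin λ, z = sin φ).
The central angle between the endpoints is δ = arccos(p₁·p₂) ≈ 1.770 rad (101.4°). The total great-circle distance is δ·R ≈ 1.770 × 6371 ≈ 11275 km, so the target fraction is f = 5000/11275 ≈ 0.443.
Interpolate at f ≈ 0.443 with slerp weights a = sin((1−f)δ)/sin δ ≈ 0.850, b = sin(fδ)/sin δ ≈ 0.721.
p = a·p₁ + b·p₂ ≈ (0.241, -0.962, 0.125); φ = arcsin(p_z) ≈ 7.20°, λ = atan2(p_y, p_x) ≈ -75.93°.

≈ lat 7°, lon -76°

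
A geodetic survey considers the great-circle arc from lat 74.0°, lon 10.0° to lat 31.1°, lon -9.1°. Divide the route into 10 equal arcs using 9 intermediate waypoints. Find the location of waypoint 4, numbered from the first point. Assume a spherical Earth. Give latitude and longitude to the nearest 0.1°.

Write both endpoints as unit vectors p₁, p₂ with components (cos φ cos λ, cos φ sin λ, sin φ).
The central angle between the endpoints is δ = arccos(p₁·p₂) ≈ 0.768 rad (44.0°).
Interpolate at f = 4/10 with slerp weights a = sin((1−f)δ)/sin δ ≈ 0.640, b = sin(fδ)/sin δ ≈ 0.435.
p = a·p₁ + b·p₂ ≈ (0.542, -0.028, 0.840); φ = arcsin(p_z) ≈ 57.15°, λ = atan2(p_y, p_x) ≈ -2.99°.

≈ lat 57.1°, lon -3.0°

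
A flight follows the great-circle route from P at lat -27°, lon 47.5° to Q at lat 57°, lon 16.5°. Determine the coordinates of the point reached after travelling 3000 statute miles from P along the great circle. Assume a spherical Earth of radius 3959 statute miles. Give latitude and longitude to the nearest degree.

≈ lat 15°, lon 36°

Convert each endpoint to a unit vector on the sphere (x = cos φ cos λ, y = cos φ sin λ, z = sin φ).
The central angle between the endpoints is δ = arccos(p₁·p₂) ≈ 1.536 rad (88.0°). The total great-circle distance is δ·R ≈ 1.536 × 3959 ≈ 6079 mi, so the target fraction is f = 3000/6079 ≈ 0.493.
Interpolate at f ≈ 0.493 with slerp weights a = sin((1−f)δ)/sin δ ≈ 0.702, b = sin(fδ)/sin δ ≈ 0.688.
p = a·p₁ + b·p₂ ≈ (0.782, 0.568, 0.258); φ = arcsin(p_z) ≈ 14.95°, λ = atan2(p_y, p_x) ≈ 35.98°.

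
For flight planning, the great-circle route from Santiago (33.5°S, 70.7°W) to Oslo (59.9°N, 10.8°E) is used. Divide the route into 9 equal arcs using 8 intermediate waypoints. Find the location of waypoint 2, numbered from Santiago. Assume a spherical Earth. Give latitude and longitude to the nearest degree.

≈ 11°S, 57°W

The haversine formula gives a central angle δ ≈ 2.000 rad (114.6°) between the endpoints.
Interpolate at f = 2/9 with slerp weights a = sin((1−f)δ)/sin δ ≈ 1.099, b = sin(fδ)/sin δ ≈ 0.473.
p = a·p₁ + b·p₂ ≈ (0.536, -0.821, -0.198); φ = arcsin(p_z) ≈ -11.41°, λ = atan2(p_y, p_x) ≈ -56.86°.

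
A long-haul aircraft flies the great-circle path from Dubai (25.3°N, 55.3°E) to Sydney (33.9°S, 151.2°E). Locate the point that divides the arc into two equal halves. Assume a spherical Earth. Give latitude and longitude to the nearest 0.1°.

Write both endpoints as unit vectors p₁, p₂ with components (cos φ cos λ, cos φ sin λ, sin φ).
The central angle between the endpoints is δ = arccos(p₁·p₂) ≈ 1.892 rad (108.4°).
Interpolate at f = 1/2 with slerp weights a = sin((1−f)δ)/sin δ ≈ 0.855, b = sin(fδ)/sin δ ≈ 0.855.
p = a·p₁ + b·p₂ ≈ (-0.182, 0.977, -0.111); φ = arcsin(p_z) ≈ -6.40°, λ = atan2(p_y, p_x) ≈ 100.54°.

≈ 6.4°S, 100.5°E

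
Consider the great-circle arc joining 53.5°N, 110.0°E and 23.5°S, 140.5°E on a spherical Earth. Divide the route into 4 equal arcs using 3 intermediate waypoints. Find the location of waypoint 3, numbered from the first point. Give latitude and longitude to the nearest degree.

Write both endpoints as unit vectors p₁, p₂ with components (cos φ cos λ, cos φ sin λ, sin φ).
The central angle between the endpoints is δ = arccos(p₁·p₂) ≈ 1.421 rad (81.4°).
Interpolate at f = 3/4 with slerp weights a = sin((1−f)δ)/sin δ ≈ 0.352, b = sin(fδ)/sin δ ≈ 0.885.
p = a·p₁ + b·p₂ ≈ (-0.698, 0.713, -0.070); φ = arcsin(p_z) ≈ -4.02°, λ = atan2(p_y, p_x) ≈ 134.39°.

≈ 4°S, 134°E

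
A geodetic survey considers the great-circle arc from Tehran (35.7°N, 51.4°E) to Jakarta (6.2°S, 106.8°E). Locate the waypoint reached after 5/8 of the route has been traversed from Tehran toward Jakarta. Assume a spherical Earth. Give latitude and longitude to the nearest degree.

From cos δ = sin φ₁ sin φ₂ + cos φ₁ cos φ₂ cos Δλ, the central angle is δ ≈ 1.164 rad (66.7°).
Interpolate at f = 5/8 with slerp weights a = sin((1−f)δ)/sin δ ≈ 0.460, b = sin(fδ)/sin δ ≈ 0.724.
p = a·p₁ + b·p₂ ≈ (0.025, 0.981, 0.190); φ = arcsin(p_z) ≈ 10.98°, λ = atan2(p_y, p_x) ≈ 88.53°.

≈ (11°N, 89°E)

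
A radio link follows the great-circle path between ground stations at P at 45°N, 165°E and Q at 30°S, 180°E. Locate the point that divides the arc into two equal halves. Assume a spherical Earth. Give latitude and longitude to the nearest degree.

≈ 8°N, 173°E

Convert each endpoint to a unit vector on the sphere (x = cos φ cos λ, y = cos φ sin λ, z = sin φ).
The central angle between the endpoints is δ = arccos(p₁·p₂) ≈ 1.331 rad (76.2°).
Interpolate at f = 1/2 with slerp weights a = sin((1−f)δ)/sin δ ≈ 0.636, b = sin(fδ)/sin δ ≈ 0.636.
p = a·p₁ + b·p₂ ≈ (-0.984, 0.116, 0.132); φ = arcsin(p_z) ≈ 7.56°, λ = atan2(p_y, p_x) ≈ 173.26°.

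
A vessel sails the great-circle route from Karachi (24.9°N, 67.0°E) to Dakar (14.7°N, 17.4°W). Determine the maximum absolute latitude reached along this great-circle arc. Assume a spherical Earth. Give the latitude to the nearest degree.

The great circle lies in the plane with unit normal n̂ = (p₁ × p₂)/|p₁ × p₂|.
Here n̂_z ≈ -0.890; the vertex latitude is φ_max = arccos|n̂_z| ≈ 27.2°.
Check via Clairaut: cos φ_max = |cos φ₁| · sin C = cos(24.9°)·sin(78.8°) ≈ 0.890, again giving ≈ 27.2°.

≈ 27°N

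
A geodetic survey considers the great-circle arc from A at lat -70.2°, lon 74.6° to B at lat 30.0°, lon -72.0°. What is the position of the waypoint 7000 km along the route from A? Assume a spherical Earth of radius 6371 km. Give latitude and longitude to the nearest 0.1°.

Convert each endpoint to a unit vector on the sphere (x = cos φ cos λ, y = cos φ sin λ, z = sin φ).
The central angle between the endpoints is δ = arccos(p₁·p₂) ≈ 2.368 rad (135.7°). The total great-circle distance is δ·R ≈ 2.368 × 6371 ≈ 15086 km, so the target fraction is f = 7000/15086 ≈ 0.464.
Interpolate at f ≈ 0.464 with slerp weights a = sin((1−f)δ)/sin δ ≈ 1.366, b = sin(fδ)/sin δ ≈ 1.275.
p = a·p₁ + b·p₂ ≈ (0.464, -0.604, -0.648); φ = arcsin(p_z) ≈ -40.42°, λ = atan2(p_y, p_x) ≈ -52.45°.

≈ lat -40.4°, lon -52.4°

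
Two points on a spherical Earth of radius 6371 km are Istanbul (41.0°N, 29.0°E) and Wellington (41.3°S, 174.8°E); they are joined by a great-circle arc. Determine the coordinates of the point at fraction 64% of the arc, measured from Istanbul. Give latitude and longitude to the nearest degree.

≈ 15°S, 118°E

Convert each endpoint to a unit vector on the sphere (x = cos φ cos λ, y = cos φ sin λ, z = sin φ).
The central angle between the endpoints is δ = arccos(p₁·p₂) ≈ 2.695 rad (154.4°).
Interpolate at f = 0.64 with slerp weights a = sin((1−f)δ)/sin δ ≈ 1.910, b = sin(fδ)/sin δ ≈ 2.288.
p = a·p₁ + b·p₂ ≈ (-0.451, 0.855, -0.257); φ = arcsin(p_z) ≈ -14.88°, λ = atan2(p_y, p_x) ≈ 117.81°.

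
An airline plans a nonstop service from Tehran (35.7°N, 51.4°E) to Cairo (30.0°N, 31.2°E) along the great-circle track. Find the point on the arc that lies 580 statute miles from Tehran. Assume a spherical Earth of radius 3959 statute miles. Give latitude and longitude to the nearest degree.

Convert each endpoint to a unit vector on the sphere (x = cos φ cos λ, y = cos φ sin λ, z = sin φ).
The central angle between the endpoints is δ = arccos(p₁·p₂) ≈ 0.312 rad (17.9°). The total great-circle distance is δ·R ≈ 0.312 × 3959 ≈ 1234 mi, so the target fraction is f = 580/1234 ≈ 0.470.
Interpolate at f ≈ 0.470 with slerp weights a = sin((1−f)δ)/sin δ ≈ 0.536, b = sin(fδ)/sin δ ≈ 0.476.
p = a·p₁ + b·p₂ ≈ (0.624, 0.554, 0.551); φ = arcsin(p_z) ≈ 33.43°, λ = atan2(p_y, p_x) ≈ 41.58°.

≈ (33°N, 42°E)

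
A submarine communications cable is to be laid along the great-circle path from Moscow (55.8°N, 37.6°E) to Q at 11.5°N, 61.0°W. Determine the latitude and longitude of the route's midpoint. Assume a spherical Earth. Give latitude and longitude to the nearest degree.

Write both endpoints as unit vectors p₁, p₂ with components (cos φ cos λ, cos φ sin λ, sin φ).
The central angle between the endpoints is δ = arccos(p₁·p₂) ≈ 1.488 rad (85.3°).
Interpolate at f = 1/2 with slerp weights a = sin((1−f)δ)/sin δ ≈ 0.680, b = sin(fδ)/sin δ ≈ 0.680.
p = a·p₁ + b·p₂ ≈ (0.626, -0.349, 0.698); φ = arcsin(p_z) ≈ 44.23°, λ = atan2(p_y, p_x) ≈ -29.19°.

≈ 44°N, 29°W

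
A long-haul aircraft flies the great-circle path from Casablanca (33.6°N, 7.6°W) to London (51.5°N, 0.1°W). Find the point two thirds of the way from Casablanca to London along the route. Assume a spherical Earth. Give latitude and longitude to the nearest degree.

≈ (46°N, 3°W)

Write both endpoints as unit vectors p₁, p₂ with components (cos φ cos λ, cos φ sin λ, sin φ).
The central angle between the endpoints is δ = arccos(p₁·p₂) ≈ 0.327 rad (18.7°).
Interpolate at f = 2/3 with slerp weights a = sin((1−f)δ)/sin δ ≈ 0.339, b = sin(fδ)/sin δ ≈ 0.673.
p = a·p₁ + b·p₂ ≈ (0.699, -0.038, 0.714); φ = arcsin(p_z) ≈ 45.59°, λ = atan2(p_y, p_x) ≈ -3.12°.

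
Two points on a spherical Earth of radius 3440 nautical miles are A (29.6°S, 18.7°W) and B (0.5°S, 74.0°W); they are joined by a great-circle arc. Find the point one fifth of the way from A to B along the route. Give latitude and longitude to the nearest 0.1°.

Write both endpoints as unit vectors p₁, p₂ with components (cos φ cos λ, cos φ sin λ, sin φ).
The central angle between the endpoints is δ = arccos(p₁·p₂) ≈ 1.048 rad (60.0°).
Interpolate at f = 1/5 with slerp weights a = sin((1−f)δ)/sin δ ≈ 0.858, b = sin(fδ)/sin δ ≈ 0.240.
p = a·p₁ + b·p₂ ≈ (0.773, -0.470, -0.426); φ = arcsin(p_z) ≈ -25.21°, λ = atan2(p_y, p_x) ≈ -31.30°.

≈ (25.2°S, 31.3°W)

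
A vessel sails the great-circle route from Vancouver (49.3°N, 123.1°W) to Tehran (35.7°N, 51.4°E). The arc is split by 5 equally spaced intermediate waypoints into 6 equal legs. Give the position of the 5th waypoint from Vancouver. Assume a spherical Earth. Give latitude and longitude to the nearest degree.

≈ (51°N, 50°E)

Convert each endpoint to a unit vector on the sphere (x = cos φ cos λ, y = cos φ sin λ, z = sin φ).
The central angle between the endpoints is δ = arccos(p₁·p₂) ≈ 1.656 rad (94.9°).
Interpolate at f = 5/6 with slerp weights a = sin((1−f)δ)/sin δ ≈ 0.273, b = sin(fδ)/sin δ ≈ 0.985.
p = a·p₁ + b·p₂ ≈ (0.402, 0.476, 0.782); φ = arcsin(p_z) ≈ 51.47°, λ = atan2(p_y, p_x) ≈ 49.83°.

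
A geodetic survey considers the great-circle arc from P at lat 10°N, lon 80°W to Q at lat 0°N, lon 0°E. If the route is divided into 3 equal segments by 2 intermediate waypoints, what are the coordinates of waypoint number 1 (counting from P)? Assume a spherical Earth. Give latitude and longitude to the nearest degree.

≈ lat 8°N, lon 53°W

Convert each endpoint to a unit vector on the sphere (x = cos φ cos λ, y = cos φ sin λ, z = sin φ).
The central angle between the endpoints is δ = arccos(p₁·p₂) ≈ 1.399 rad (80.2°).
Interpolate at f = 1/3 with slerp weights a = sin((1−f)δ)/sin δ ≈ 0.815, b = sin(fδ)/sin δ ≈ 0.456.
p = a·p₁ + b·p₂ ≈ (0.596, -0.791, 0.142); φ = arcsin(p_z) ≈ 8.14°, λ = atan2(p_y, p_x) ≈ -53.00°.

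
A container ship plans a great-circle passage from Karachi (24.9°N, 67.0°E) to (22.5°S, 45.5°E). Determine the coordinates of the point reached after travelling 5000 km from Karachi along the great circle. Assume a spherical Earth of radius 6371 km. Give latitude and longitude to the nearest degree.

≈ (16°S, 49°E)

Write both endpoints as unit vectors p₁, p₂ with components (cos φ cos λ, cos φ sin λ, sin φ).
The central angle between the endpoints is δ = arccos(p₁·p₂) ≈ 0.904 rad (51.8°). The total great-circle distance is δ·R ≈ 0.904 × 6371 ≈ 5759 km, so the target fraction is f = 5000/5759 ≈ 0.868.
Interpolate at f ≈ 0.868 with slerp weights a = sin((1−f)δ)/sin δ ≈ 0.151, b = sin(fδ)/sin δ ≈ 0.899.
p = a·p₁ + b·p₂ ≈ (0.636, 0.719, -0.281); φ = arcsin(p_z) ≈ -16.29°, λ = atan2(p_y, p_x) ≈ 48.50°.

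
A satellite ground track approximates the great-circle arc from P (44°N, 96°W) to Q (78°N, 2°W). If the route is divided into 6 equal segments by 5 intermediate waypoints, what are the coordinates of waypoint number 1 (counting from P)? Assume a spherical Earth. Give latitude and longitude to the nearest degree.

≈ (52°N, 92°W)

Write both endpoints as unit vectors p₁, p₂ with components (cos φ cos λ, cos φ sin λ, sin φ).
The central angle between the endpoints is δ = arccos(p₁·p₂) ≈ 0.838 rad (48.0°).
Interpolate at f = 1/6 with slerp weights a = sin((1−f)δ)/sin δ ≈ 0.865, b = sin(fδ)/sin δ ≈ 0.187.
p = a·p₁ + b·p₂ ≈ (-0.026, -0.620, 0.784); φ = arcsin(p_z) ≈ 51.63°, λ = atan2(p_y, p_x) ≈ -92.41°.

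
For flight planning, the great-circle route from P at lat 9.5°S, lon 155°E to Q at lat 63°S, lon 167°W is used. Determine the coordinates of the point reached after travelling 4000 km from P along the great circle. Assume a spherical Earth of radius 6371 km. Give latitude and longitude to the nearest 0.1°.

Convert each endpoint to a unit vector on the sphere (x = cos φ cos λ, y = cos φ sin λ, z = sin φ).
The central angle between the endpoints is δ = arccos(p₁·p₂) ≈ 1.047 rad (60.0°). The total great-circle distance is δ·R ≈ 1.047 × 6371 ≈ 6672 km, so the target fraction is f = 4000/6672 ≈ 0.599.
Interpolate at f ≈ 0.599 with slerp weights a = sin((1−f)δ)/sin δ ≈ 0.470, b = sin(fδ)/sin δ ≈ 0.678.
p = a·p₁ + b·p₂ ≈ (-0.720, 0.127, -0.682); φ = arcsin(p_z) ≈ -42.99°, λ = atan2(p_y, p_x) ≈ 170.02°.

≈ lat 43.0°S, lon 170.0°E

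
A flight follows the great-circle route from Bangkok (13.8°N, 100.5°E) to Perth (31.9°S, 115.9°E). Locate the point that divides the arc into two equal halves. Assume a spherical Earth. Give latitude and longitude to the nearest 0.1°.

Convert each endpoint to a unit vector on the sphere (x = cos φ cos λ, y = cos φ sin λ, z = sin φ).
The central angle between the endpoints is δ = arccos(p₁·p₂) ≈ 0.838 rad (48.0°).
Interpolate at f = 1/2 with slerp weights a = sin((1−f)δ)/sin δ ≈ 0.547, b = sin(fδ)/sin δ ≈ 0.547.
p = a·p₁ + b·p₂ ≈ (-0.300, 0.941, -0.159); φ = arcsin(p_z) ≈ -9.13°, λ = atan2(p_y, p_x) ≈ 107.68°.

≈ (9.1°S, 107.7°E)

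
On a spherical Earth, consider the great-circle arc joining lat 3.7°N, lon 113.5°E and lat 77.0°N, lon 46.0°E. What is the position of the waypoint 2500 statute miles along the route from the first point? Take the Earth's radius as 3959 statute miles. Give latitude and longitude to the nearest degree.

Write both endpoints as unit vectors p₁, p₂ with components (cos φ cos λ, cos φ sin λ, sin φ).
The central angle between the endpoints is δ = arccos(p₁·p₂) ≈ 1.421 rad (81.4°). The total great-circle distance is δ·R ≈ 1.421 × 3959 ≈ 5628 mi, so the target fraction is f = 2500/5628 ≈ 0.444.
Interpolate at f ≈ 0.444 with slerp weights a = sin((1−f)δ)/sin δ ≈ 0.718, b = sin(fδ)/sin δ ≈ 0.597.
p = a·p₁ + b·p₂ ≈ (-0.193, 0.754, 0.628); φ = arcsin(p_z) ≈ 38.91°, λ = atan2(p_y, p_x) ≈ 104.33°.

≈ lat 39°N, lon 104°E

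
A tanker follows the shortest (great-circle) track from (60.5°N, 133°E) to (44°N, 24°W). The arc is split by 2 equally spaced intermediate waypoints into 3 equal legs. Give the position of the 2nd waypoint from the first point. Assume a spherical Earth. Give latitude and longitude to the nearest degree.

Convert each endpoint to a unit vector on the sphere (x = cos φ cos λ, y = cos φ sin λ, z = sin φ).
The central angle between the endpoints is δ = arccos(p₁·p₂) ≈ 1.289 rad (73.8°).
Interpolate at f = 2/3 with slerp weights a = sin((1−f)δ)/sin δ ≈ 0.434, b = sin(fδ)/sin δ ≈ 0.788.
p = a·p₁ + b·p₂ ≈ (0.372, -0.075, 0.925); φ = arcsin(p_z) ≈ 67.67°, λ = atan2(p_y, p_x) ≈ -11.31°.

≈ (68°N, 11°W)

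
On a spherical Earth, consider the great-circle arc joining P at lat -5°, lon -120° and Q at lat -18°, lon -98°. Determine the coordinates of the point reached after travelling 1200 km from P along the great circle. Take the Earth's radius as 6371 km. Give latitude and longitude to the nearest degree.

≈ lat -11°, lon -111°

Write both endpoints as unit vectors p₁, p₂ with components (cos φ cos λ, cos φ sin λ, sin φ).
The central angle between the endpoints is δ = arccos(p₁·p₂) ≈ 0.439 rad (25.1°). The total great-circle distance is δ·R ≈ 0.439 × 6371 ≈ 2794 km, so the target fraction is f = 1200/2794 ≈ 0.430.
Interpolate at f ≈ 0.430 with slerp weights a = sin((1−f)δ)/sin δ ≈ 0.583, b = sin(fδ)/sin δ ≈ 0.441.
p = a·p₁ + b·p₂ ≈ (-0.349, -0.918, -0.187); φ = arcsin(p_z) ≈ -10.78°, λ = atan2(p_y, p_x) ≈ -110.80°.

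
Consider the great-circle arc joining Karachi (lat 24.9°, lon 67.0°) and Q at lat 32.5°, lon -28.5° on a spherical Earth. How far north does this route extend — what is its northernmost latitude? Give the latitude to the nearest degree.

≈ 40°

The great circle lies in the plane with unit normal n̂ = (p₁ × p₂)/|p₁ × p₂|.
Here n̂_z ≈ -0.771; the vertex latitude is φ_max = arccos|n̂_z| ≈ 39.6°.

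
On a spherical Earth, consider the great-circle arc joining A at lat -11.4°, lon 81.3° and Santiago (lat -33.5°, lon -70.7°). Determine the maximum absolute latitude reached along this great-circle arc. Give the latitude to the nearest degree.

The great circle lies in the plane with unit normal n̂ = (p₁ × p₂)/|p₁ × p₂|.
Here n̂_z ≈ -0.486; the vertex latitude is φ_max = arccos|n̂_z| ≈ 61.0°.
Check via Clairaut: cos φ_max = |cos φ₁| · sin C = cos(11.4°)·sin(150.3°) ≈ 0.486, again giving ≈ 61.0°.

≈ -61°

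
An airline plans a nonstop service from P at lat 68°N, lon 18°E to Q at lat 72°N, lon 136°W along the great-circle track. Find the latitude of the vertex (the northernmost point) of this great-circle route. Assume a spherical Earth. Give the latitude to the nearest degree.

The great circle lies in the plane with unit normal n̂ = (p₁ × p₂)/|p₁ × p₂|.
Here n̂_z ≈ -0.081; the vertex latitude is φ_max = arccos|n̂_z| ≈ 85.4°.

≈ 85°N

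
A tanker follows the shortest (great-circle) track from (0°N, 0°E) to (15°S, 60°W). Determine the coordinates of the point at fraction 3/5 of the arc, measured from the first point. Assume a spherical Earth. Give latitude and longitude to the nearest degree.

≈ (10°S, 35°W)

Convert each endpoint to a unit vector on the sphere (x = cos φ cos λ, y = cos φ sin λ, z = sin φ).
The central angle between the endpoints is δ = arccos(p₁·p₂) ≈ 1.067 rad (61.1°).
Interpolate at f = 3/5 with slerp weights a = sin((1−f)δ)/sin δ ≈ 0.473, b = sin(fδ)/sin δ ≈ 0.682.
p = a·p₁ + b·p₂ ≈ (0.802, -0.571, -0.177); φ = arcsin(p_z) ≈ -10.17°, λ = atan2(p_y, p_x) ≈ -35.43°.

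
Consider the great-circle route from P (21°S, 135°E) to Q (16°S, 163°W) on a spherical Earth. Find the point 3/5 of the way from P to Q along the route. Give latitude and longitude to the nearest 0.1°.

≈ (20.7°S, 172.7°E)

The haversine formula gives a central angle δ ≈ 1.024 rad (58.7°) between the endpoints.
Interpolate at f = 3/5 with slerp weights a = sin((1−f)δ)/sin δ ≈ 0.466, b = sin(fδ)/sin δ ≈ 0.675.
p = a·p₁ + b·p₂ ≈ (-0.928, 0.118, -0.353); φ = arcsin(p_z) ≈ -20.68°, λ = atan2(p_y, p_x) ≈ 172.75°.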